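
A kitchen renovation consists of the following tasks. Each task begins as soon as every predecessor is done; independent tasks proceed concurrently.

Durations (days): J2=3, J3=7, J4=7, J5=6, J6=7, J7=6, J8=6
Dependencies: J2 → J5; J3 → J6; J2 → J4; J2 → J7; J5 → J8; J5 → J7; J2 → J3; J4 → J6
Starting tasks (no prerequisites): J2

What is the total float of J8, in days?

2

Critical path: J2→J3→J6 = 3+7+7 = 17, so the finish is 17 days.
J8 finishes as early as 15 and must finish by 17.
Float = 17 − 15 = 2.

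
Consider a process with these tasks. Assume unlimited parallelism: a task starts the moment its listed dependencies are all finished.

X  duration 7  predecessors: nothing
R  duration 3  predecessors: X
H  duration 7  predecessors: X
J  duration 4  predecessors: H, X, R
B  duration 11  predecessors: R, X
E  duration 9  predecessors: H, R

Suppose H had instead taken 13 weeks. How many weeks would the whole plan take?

29

Baseline: X→H→E = 7+7+9 = 23 → 23 weeks.
H lies on that path, so at 13 weeks the path becomes 29 weeks.
The critical path is still X→H→E; finish is now 29 weeks.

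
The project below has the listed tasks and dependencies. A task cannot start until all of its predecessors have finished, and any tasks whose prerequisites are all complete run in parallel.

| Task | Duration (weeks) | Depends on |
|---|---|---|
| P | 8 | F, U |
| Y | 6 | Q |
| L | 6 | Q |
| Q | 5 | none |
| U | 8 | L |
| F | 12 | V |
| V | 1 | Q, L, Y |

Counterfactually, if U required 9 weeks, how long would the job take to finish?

32

Baseline: Q→L→V→F→P = 5+6+1+12+8 = 32 → 32 weeks.
U is off the critical path — its longest chain is 27 weeks, giving 5 of slack.
That remains the longest chain; total 32 weeks.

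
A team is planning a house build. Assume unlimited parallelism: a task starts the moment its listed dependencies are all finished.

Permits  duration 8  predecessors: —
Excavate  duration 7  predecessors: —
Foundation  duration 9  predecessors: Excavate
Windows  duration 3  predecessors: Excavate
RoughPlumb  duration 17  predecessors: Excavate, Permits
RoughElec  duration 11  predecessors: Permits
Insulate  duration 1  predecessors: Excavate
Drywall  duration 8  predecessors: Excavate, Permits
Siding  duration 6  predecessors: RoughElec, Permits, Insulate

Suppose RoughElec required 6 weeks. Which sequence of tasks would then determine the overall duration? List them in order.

Actual critical path: Permits→RoughElec→Siding = 8+11+6 = 25 ⇒ 25 weeks.
RoughElec is on the critical path; changing it to 6 makes that path 20 weeks.
The binding chain switches to Permits→RoughPlumb = 8+17 = 25; finish 25 weeks.

Permits, RoughPlumb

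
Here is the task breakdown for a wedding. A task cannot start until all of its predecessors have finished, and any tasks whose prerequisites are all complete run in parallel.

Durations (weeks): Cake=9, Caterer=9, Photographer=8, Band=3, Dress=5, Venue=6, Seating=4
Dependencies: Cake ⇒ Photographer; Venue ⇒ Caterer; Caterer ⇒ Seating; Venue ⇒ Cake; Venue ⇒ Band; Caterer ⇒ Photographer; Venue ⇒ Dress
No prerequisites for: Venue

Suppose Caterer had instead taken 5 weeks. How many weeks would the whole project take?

23

As given, the longest chain is Venue→Caterer→Photographer = 6+9+8 = 23, so the finish is 23 weeks.
Caterer lies on that path, so at 5 weeks the path becomes 19 weeks.
The binding chain switches to Venue→Cake→Photographer = 6+9+8 = 23; finish 23 weeks.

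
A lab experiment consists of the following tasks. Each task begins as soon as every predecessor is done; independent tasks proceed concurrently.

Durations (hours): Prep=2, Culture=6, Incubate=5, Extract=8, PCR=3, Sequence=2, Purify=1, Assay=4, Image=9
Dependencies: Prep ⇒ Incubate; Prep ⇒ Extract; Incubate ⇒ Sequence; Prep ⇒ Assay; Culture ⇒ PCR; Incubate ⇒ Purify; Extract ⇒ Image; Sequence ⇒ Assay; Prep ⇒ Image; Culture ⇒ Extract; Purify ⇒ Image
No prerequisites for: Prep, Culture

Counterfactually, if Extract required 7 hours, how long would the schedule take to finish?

22

As given, the longest chain is Culture→Extract→Image = 6+8+9 = 23, so the finish is 23 hours.
Extract lies on that path, so at 7 hours the path becomes 22 hours.
The critical path is still Culture→Extract→Image; finish is now 22 hours.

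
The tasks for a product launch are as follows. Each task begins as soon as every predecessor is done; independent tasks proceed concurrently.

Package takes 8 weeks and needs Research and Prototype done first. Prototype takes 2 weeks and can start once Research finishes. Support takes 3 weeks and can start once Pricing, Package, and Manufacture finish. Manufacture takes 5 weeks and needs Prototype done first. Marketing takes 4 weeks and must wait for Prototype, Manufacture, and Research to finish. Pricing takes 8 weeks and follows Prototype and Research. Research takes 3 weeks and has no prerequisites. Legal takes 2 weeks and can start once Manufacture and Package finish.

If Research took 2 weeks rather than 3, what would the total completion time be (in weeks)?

15

As given, the longest chain is Research→Prototype→Package→Support = 3+2+8+3 = 16, so the finish is 16 weeks.
Research is on the critical path; changing it to 2 makes that path 15 weeks.
The critical path is still Research→Prototype→Package→Support; finish is now 15 weeks.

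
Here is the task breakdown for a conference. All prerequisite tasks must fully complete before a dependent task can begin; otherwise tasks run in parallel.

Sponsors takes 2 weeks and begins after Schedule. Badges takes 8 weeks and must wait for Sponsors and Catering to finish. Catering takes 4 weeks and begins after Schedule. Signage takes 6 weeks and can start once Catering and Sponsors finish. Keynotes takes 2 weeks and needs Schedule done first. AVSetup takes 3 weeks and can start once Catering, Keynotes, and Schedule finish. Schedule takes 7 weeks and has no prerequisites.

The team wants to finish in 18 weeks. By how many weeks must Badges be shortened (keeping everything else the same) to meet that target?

Current finish: 19 weeks; target: 18.
Badges is on every critical path, so each week cut from Badges cuts the finish by one (this holds down to a finish of 17).
Need 19 − 18 = 1 week off Badges → Badges becomes 7 weeks, finish becomes 18.

1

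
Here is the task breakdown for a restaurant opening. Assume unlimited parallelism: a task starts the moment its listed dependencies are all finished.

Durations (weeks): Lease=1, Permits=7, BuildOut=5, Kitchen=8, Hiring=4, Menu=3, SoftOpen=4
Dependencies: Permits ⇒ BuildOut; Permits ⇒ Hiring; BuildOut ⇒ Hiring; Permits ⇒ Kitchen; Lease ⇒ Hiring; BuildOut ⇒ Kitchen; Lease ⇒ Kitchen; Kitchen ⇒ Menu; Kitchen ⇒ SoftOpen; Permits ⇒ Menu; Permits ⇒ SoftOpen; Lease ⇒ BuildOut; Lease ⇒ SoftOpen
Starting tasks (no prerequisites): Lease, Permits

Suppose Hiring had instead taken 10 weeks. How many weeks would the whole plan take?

24

Actual critical path: Permits→BuildOut→Kitchen→SoftOpen = 7+5+8+4 = 24 ⇒ 24 weeks.
Hiring is off the critical path — its longest chain is 16 weeks, giving 8 of slack.
That remains the longest chain; total 24 weeks.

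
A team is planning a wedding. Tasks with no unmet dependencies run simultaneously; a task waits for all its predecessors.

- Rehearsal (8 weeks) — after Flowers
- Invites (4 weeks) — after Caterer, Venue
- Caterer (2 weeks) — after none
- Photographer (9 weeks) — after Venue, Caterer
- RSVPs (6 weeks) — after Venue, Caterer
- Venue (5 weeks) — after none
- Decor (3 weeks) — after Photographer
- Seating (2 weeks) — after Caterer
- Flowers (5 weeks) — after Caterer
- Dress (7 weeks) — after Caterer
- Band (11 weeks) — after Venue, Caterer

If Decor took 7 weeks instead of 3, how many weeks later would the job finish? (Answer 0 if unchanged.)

The binding path is Venue→Photographer→Decor = 5+9+3 = 17; finish at 17 weeks.
Since Decor is critical, the +4 change carries straight to that chain (now 21 weeks).
No other chain overtakes it, so the finish is 21 weeks.
Change in finish: 21 − 17 = +4 weeks.

4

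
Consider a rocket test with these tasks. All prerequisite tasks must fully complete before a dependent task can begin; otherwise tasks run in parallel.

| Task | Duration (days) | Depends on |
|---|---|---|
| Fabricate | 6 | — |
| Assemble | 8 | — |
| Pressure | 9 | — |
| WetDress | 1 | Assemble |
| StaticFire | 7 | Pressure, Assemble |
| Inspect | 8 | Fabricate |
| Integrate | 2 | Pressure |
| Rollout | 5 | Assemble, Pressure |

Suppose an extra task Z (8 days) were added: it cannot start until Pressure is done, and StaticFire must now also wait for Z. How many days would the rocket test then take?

Originally the rocket test takes 16 days.
With Z inserted, StaticFire now waits for max(Pressure, Assemble, Z).
New critical path: Pressure→Z→StaticFire = 9+8+7 = 24 ⇒ 24 days.

24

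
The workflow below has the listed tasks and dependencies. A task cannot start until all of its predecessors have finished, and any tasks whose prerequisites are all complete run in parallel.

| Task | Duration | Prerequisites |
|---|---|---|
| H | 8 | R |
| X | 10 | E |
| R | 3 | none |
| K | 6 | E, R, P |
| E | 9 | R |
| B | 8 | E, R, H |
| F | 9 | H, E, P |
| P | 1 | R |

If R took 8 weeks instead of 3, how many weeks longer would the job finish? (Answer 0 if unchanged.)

5

As given, the longest chain is R→E→X = 3+9+10 = 22, so the finish is 22 weeks.
R lies on that path, so at 8 weeks the path becomes 27 weeks.
No other chain overtakes it, so the finish is 27 weeks.
Change in finish: 27 − 22 = +5 weeks.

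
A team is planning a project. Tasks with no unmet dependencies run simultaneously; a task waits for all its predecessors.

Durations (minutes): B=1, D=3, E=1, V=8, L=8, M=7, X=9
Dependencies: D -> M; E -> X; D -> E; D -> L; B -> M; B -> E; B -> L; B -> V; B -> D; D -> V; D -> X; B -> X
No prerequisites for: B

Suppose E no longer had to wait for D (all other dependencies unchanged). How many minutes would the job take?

With the dependency in place, B→D→E→X = 1+3+1+9 = 14 sets the finish at 14 minutes.
Without D→E, E's earliest start moves from 4 to 1.
The longest chain is now B→D→X = 1+3+9 = 13, so the job takes 13 minutes.

13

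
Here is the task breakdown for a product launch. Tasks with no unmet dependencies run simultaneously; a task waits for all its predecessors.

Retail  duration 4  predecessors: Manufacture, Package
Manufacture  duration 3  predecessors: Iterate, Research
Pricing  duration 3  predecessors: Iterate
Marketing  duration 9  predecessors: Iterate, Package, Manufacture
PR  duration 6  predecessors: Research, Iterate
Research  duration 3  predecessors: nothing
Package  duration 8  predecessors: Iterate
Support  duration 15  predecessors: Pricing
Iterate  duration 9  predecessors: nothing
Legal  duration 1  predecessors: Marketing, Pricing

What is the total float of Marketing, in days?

0

The longest chain is Iterate→Package→Marketing→Legal = 9+8+9+1 = 27; overall finish 27 days.
Longest path through Marketing: 27 days (earliest finish 26, latest finish 26).
Slack of Marketing = 17 − 17 = 0 days.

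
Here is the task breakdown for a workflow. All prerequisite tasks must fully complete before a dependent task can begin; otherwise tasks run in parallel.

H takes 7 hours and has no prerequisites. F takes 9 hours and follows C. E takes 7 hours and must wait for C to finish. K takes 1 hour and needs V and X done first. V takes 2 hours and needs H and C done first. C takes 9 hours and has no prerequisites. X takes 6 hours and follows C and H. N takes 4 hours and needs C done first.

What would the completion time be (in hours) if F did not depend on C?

Original critical path: C→F = 9+9 = 18 ⇒ 18 hours.
Without C→F, F's earliest start moves from 9 to 0.
After: C→X→K = 9+6+1 = 16 → 16 hours.

16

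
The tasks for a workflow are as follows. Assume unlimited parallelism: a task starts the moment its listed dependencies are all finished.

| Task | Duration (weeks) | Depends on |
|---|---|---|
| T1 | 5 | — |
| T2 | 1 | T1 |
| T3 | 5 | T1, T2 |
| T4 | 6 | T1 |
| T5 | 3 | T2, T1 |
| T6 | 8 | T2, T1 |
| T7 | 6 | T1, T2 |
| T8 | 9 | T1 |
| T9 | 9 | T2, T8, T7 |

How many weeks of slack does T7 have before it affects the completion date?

T1→T8→T9 = 5+9+9 = 23 sets the makespan at 23 weeks.
T7 finishes as early as 12 and must finish by 14.
Slack of T7 = 8 − 6 = 2 weeks.

2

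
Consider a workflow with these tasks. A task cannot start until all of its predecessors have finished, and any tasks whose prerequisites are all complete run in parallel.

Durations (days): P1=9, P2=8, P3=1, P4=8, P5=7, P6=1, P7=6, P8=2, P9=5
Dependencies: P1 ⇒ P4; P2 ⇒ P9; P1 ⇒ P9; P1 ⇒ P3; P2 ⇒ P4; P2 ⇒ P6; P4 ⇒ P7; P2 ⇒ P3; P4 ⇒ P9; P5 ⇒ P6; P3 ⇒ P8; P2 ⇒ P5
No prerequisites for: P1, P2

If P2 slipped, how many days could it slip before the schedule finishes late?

The longest chain is P1→P4→P7 = 9+8+6 = 23; overall finish 23 days.
The longest chain containing P2 totals 22 days.
So P2 can slip 9 − 8 = 1 day.

1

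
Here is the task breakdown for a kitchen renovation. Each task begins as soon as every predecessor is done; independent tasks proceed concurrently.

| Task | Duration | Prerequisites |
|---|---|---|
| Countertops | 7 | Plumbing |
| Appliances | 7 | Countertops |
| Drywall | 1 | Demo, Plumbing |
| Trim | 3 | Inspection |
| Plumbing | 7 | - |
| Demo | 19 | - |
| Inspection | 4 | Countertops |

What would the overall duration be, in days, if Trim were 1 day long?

Critical path before the change: Plumbing→Countertops→Inspection→Trim = 7+7+4+3 = 21 giving 21 days.
Trim is on the critical path; changing it to 1 makes that path 19 days.
Now Plumbing→Countertops→Appliances = 7+7+7 = 21 is longest, so the finish becomes 21 days.

21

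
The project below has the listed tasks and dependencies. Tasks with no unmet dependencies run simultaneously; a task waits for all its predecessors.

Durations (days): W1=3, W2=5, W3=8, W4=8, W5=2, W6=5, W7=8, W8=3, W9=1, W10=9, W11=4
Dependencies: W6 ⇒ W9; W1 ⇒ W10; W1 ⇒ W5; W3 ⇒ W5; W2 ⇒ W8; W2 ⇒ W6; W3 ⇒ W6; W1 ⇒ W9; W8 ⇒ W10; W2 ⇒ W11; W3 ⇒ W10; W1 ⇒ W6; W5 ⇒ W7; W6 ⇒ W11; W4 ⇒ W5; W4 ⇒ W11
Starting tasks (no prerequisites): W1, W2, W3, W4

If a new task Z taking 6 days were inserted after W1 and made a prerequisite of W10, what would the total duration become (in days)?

Originally the schedule takes 18 days.
With Z inserted, W10 now waits for max(W1, W8, W3, Z).
New critical path: W1→Z→W10 = 3+6+9 = 18 ⇒ 18 days.

18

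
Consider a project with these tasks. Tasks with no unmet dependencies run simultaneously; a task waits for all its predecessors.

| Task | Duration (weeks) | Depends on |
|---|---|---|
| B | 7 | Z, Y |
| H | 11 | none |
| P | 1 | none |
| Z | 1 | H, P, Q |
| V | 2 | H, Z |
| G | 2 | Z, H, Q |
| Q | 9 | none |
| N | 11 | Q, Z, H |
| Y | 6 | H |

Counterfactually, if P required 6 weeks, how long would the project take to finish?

24

Critical path before the change: H→Y→B = 11+6+7 = 24 giving 24 weeks.
P has 11 weeks of float (longest path through it is 13).
The critical path is still H→Y→B; finish is now 24 weeks.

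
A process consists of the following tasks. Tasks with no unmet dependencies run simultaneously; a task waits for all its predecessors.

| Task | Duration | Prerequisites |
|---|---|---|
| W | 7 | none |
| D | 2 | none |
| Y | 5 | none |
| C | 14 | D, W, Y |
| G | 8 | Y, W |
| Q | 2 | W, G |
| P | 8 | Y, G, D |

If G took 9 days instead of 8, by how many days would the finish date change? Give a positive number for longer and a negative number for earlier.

1

The binding path is W→G→P = 7+8+8 = 23; finish at 23 days.
G is on the critical path; changing it to 9 makes that path 24 days.
No other chain overtakes it, so the finish is 24 days.
Change in finish: 24 − 23 = +1 days.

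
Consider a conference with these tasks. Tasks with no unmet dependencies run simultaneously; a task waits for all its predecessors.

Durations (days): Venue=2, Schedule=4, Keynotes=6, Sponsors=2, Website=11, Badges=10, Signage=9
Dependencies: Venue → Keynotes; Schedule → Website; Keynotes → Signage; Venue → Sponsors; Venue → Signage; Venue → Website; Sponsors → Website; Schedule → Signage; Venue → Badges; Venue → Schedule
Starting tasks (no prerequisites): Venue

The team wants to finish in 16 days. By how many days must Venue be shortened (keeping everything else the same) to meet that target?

1

Current finish: 17 days; target: 16.
Venue is on every critical path, so each day cut from Venue cuts the finish by one (this holds down to a finish of 16).
Need 17 − 16 = 1 day off Venue → Venue becomes 1 day, finish becomes 16.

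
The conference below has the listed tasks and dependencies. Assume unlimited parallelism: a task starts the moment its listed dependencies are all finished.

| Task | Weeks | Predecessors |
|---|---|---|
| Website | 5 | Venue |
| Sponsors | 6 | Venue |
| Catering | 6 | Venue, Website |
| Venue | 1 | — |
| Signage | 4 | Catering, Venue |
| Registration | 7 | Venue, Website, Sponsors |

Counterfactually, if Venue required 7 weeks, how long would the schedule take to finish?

22

Baseline: Venue→Website→Catering→Signage = 1+5+6+4 = 16 → 16 weeks.
Venue lies on that path, so at 7 weeks the path becomes 22 weeks.
That remains the longest chain; total 22 weeks.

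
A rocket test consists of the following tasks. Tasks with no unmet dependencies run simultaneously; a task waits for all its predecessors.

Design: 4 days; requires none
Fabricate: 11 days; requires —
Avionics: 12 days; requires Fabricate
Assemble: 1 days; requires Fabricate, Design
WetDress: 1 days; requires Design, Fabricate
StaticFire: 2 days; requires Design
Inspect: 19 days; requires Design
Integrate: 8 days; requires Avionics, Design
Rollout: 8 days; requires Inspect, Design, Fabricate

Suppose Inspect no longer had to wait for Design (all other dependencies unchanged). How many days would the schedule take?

Before: longest chain Design→Inspect→Rollout = 4+19+8 = 31, finish 31.
Without Design→Inspect, Inspect's earliest start moves from 4 to 0.
New critical path: Fabricate→Avionics→Integrate = 11+12+8 = 31 ⇒ 31 days.

31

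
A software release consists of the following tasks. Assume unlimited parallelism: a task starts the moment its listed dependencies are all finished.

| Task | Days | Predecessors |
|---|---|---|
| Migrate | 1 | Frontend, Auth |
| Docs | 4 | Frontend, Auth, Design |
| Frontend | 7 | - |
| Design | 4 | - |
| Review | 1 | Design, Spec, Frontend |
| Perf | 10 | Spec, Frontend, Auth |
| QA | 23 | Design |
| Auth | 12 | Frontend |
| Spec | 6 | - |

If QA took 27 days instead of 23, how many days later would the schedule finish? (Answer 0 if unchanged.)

Baseline: Frontend→Auth→Perf = 7+12+10 = 29 → 29 days.
QA is off the critical path — its longest chain is 27 days, giving 2 of slack.
New critical path: Design→QA = 4+27 = 31 ⇒ 31 days.
Change in finish: 31 − 29 = +2 days.

2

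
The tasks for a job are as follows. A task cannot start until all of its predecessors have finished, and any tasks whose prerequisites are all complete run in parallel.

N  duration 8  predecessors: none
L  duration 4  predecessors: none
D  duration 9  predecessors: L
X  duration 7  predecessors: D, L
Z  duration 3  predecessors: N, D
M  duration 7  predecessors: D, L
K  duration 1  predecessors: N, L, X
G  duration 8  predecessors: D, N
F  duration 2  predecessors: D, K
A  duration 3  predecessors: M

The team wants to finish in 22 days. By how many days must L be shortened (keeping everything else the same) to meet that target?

1

Current finish: 23 days; target: 22.
L is on every critical path, so each day cut from L cuts the finish by one (this holds down to a finish of 20).
Need 23 − 22 = 1 day off L → L becomes 3 days, finish becomes 22.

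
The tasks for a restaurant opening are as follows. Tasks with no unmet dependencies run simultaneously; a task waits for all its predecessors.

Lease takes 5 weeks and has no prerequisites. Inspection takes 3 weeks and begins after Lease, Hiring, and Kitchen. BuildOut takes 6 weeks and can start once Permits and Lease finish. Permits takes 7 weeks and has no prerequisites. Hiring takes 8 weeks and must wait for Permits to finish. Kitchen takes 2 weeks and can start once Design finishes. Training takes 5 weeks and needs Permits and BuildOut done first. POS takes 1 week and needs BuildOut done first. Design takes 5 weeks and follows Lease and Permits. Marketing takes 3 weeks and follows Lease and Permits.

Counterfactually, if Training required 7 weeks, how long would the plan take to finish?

20

Actual critical path: Permits→BuildOut→Training = 7+6+5 = 18 ⇒ 18 weeks.
Training is on the critical path; changing it to 7 makes that path 20 weeks.
That remains the longest chain; total 20 weeks.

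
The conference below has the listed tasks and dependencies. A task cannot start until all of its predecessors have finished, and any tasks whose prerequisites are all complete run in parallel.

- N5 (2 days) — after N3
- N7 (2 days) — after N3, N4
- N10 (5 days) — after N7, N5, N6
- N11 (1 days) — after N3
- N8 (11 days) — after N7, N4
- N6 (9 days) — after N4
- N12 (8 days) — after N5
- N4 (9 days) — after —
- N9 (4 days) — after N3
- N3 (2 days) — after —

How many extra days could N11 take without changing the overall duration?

20

The longest chain is N4→N6→N10 = 9+9+5 = 23; overall finish 23 days.
N11 finishes as early as 3 and must finish by 23.
Slack of N11 = 22 − 2 = 20 days.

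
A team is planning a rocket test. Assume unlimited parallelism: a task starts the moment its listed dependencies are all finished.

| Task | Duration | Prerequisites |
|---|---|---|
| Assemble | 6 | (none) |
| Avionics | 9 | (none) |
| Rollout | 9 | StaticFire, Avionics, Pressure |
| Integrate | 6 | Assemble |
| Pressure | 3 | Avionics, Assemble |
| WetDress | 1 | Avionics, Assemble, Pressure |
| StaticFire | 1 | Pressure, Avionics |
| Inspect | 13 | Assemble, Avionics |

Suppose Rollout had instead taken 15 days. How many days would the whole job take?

28

Actual critical path: Avionics→Pressure→StaticFire→Rollout = 9+3+1+9 = 22 ⇒ 22 days.
Rollout is on the critical path; changing it to 15 makes that path 28 days.
No other chain overtakes it, so the finish is 28 days.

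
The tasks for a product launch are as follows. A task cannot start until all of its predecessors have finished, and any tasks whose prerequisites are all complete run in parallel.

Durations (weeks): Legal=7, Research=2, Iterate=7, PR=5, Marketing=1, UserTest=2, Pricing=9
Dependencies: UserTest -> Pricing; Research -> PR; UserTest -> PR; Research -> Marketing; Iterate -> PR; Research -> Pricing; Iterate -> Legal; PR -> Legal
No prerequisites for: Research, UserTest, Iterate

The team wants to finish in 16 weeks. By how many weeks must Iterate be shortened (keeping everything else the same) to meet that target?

Current finish: 19 weeks; target: 16.
Iterate is on every critical path, so each week cut from Iterate cuts the finish by one (this holds down to a finish of 14).
Need 19 − 16 = 3 weeks off Iterate → Iterate becomes 4 weeks, finish becomes 16.

3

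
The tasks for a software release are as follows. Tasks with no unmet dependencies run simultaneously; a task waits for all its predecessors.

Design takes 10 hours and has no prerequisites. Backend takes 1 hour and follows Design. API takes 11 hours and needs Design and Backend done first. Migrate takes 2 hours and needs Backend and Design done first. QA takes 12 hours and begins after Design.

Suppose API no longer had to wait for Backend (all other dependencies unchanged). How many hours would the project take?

Original critical path: Design→Backend→API = 10+1+11 = 22 ⇒ 22 hours.
Without Backend→API, API's earliest start moves from 11 to 10.
New critical path: Design→QA = 10+12 = 22 ⇒ 22 hours.

22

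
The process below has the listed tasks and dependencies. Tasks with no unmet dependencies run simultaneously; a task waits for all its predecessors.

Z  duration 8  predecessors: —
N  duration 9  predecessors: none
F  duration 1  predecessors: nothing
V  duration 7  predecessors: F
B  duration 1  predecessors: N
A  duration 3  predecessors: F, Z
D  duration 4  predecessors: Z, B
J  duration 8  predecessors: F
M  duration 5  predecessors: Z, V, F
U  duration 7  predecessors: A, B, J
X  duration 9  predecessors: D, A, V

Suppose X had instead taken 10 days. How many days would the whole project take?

The binding path is N→B→D→X = 9+1+4+9 = 23; finish at 23 days.
Since X is critical, the +1 change carries straight to that chain (now 24 days).
That remains the longest chain; total 24 days.

24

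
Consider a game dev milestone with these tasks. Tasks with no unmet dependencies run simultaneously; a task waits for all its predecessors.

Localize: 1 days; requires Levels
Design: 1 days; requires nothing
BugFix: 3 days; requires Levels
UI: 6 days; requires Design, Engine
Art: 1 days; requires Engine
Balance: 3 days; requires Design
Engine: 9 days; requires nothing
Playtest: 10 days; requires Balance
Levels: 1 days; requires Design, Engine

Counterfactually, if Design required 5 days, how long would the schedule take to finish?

Actual critical path: Engine→UI = 9+6 = 15 ⇒ 15 days.
Design has 1 day of float (longest path through it is 14).
New critical path: Design→Balance→Playtest = 5+3+10 = 18 ⇒ 18 days.

18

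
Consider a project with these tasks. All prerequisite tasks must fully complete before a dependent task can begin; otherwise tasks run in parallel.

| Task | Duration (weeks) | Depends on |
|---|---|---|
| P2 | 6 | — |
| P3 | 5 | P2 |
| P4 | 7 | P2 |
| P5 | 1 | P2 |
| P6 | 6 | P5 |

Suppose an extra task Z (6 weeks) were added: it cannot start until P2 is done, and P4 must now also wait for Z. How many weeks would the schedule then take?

Originally the schedule takes 13 weeks.
With Z inserted, P4 now waits for max(P2, Z).
New critical path: P2→Z→P4 = 6+6+7 = 19 ⇒ 19 weeks.

19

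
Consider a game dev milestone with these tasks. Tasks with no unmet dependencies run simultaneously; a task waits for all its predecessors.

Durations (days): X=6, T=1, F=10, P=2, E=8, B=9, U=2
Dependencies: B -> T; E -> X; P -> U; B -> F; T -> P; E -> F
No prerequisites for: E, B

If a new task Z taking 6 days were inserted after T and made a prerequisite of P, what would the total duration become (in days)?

20

Originally the plan takes 19 days.
With Z inserted, P now waits for max(T, Z).
New critical path: B→T→Z→P→U = 9+1+6+2+2 = 20 ⇒ 20 days.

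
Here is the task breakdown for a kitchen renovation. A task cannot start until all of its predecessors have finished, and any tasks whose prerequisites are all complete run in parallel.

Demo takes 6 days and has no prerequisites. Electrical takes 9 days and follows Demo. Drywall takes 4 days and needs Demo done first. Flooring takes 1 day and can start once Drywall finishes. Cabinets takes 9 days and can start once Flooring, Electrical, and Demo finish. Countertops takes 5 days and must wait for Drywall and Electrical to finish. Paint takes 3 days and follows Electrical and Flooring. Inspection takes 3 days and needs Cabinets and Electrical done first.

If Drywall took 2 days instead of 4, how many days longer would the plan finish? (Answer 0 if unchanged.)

0

Actual critical path: Demo→Electrical→Cabinets→Inspection = 6+9+9+3 = 27 ⇒ 27 days.
Drywall has 4 days of float (longest path through it is 23).
The critical path is still Demo→Electrical→Cabinets→Inspection; finish is now 27 days.
Change in finish: 27 − 27 = +0 days.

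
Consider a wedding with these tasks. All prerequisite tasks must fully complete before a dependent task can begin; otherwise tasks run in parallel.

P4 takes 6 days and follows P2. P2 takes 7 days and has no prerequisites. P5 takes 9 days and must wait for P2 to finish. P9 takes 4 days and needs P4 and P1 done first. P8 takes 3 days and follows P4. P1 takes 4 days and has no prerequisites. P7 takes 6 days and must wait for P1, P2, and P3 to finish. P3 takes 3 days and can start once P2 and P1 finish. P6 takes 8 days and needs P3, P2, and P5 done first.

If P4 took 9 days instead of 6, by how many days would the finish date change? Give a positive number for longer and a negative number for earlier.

As given, the longest chain is P2→P5→P6 = 7+9+8 = 24, so the finish is 24 days.
P4 is off the critical path — its longest chain is 17 days, giving 7 of slack.
The critical path is still P2→P5→P6; finish is now 24 days.
Change in finish: 24 − 24 = +0 days.

0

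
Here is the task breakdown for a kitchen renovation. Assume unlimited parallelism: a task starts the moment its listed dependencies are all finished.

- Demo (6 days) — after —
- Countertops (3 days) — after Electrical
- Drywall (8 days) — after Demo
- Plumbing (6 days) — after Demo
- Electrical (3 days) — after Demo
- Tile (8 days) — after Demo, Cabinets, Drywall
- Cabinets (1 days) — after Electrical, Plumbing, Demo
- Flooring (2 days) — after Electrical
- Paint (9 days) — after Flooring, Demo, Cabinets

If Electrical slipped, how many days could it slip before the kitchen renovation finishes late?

Critical path: Demo→Plumbing→Cabinets→Paint = 6+6+1+9 = 22, so the finish is 22 days.
Electrical finishes as early as 9 and must finish by 11.
So Electrical can slip 11 − 9 = 2 days.

2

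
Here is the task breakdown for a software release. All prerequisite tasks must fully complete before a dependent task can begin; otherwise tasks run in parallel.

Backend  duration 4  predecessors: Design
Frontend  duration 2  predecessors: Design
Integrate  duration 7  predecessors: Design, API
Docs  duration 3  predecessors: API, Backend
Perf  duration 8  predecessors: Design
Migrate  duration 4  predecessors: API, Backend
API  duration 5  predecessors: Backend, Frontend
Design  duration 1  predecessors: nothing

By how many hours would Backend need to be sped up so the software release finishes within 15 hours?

Current finish: 17 hours; target: 15.
Backend is on every critical path, so each hour cut from Backend cuts the finish by one (this holds down to a finish of 15).
Need 17 − 15 = 2 hours off Backend → Backend becomes 2 hours, finish becomes 15.

2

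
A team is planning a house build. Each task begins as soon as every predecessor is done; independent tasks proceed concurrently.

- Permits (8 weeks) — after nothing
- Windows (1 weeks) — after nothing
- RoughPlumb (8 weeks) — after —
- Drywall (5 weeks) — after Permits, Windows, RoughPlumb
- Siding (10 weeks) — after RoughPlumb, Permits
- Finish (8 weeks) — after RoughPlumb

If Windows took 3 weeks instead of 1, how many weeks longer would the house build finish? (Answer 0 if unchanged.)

0

The binding path is Permits→Siding = 8+10 = 18; finish at 18 weeks.
Windows has 12 weeks of float (longest path through it is 6).
That remains the longest chain; total 18 weeks.
Change in finish: 18 − 18 = +0 weeks.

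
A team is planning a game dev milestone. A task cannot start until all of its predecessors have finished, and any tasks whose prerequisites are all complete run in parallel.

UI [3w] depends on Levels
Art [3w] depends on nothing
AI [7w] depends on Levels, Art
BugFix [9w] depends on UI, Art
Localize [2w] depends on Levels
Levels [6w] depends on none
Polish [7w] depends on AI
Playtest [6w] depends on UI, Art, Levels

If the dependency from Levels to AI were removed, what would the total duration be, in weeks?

Original critical path: Levels→AI→Polish = 6+7+7 = 20 ⇒ 20 weeks.
Without Levels→AI, AI's earliest start moves from 6 to 3.
The longest chain is now Levels→UI→BugFix = 6+3+9 = 18, so the project takes 18 weeks.

18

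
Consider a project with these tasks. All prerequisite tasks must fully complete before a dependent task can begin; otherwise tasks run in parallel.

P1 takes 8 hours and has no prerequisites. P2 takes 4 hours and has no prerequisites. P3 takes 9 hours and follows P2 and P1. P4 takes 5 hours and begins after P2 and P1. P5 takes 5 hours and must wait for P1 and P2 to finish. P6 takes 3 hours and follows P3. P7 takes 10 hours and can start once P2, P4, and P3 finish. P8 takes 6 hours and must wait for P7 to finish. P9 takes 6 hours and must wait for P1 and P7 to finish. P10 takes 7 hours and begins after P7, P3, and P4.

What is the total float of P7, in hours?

P1→P3→P7→P10 = 8+9+10+7 = 34 sets the makespan at 34 hours.
The longest chain containing P7 totals 34 hours.
So P7 can slip 27 − 27 = 0 hours.

0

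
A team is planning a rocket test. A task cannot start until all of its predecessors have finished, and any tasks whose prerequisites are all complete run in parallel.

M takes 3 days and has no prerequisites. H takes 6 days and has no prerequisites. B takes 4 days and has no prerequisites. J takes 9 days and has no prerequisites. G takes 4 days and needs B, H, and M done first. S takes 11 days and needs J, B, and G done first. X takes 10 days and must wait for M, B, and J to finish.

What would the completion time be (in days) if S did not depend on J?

With the dependency in place, H→G→S = 6+4+11 = 21 sets the finish at 21 days.
Dropping J→S doesn't change S's earliest start (10); another predecessor still binds.
After: H→G→S = 6+4+11 = 21 → 21 days.

21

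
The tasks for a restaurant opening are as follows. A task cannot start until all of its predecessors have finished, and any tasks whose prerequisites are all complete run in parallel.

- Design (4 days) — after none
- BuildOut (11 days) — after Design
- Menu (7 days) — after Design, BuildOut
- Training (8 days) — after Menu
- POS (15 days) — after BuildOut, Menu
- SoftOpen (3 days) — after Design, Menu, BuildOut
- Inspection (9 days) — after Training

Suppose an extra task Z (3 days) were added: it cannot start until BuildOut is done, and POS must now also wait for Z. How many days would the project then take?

Originally the project takes 39 days.
With Z inserted, POS now waits for max(BuildOut, Menu, Z).
New critical path: Design→BuildOut→Menu→Training→Inspection = 4+11+7+8+9 = 39 ⇒ 39 days.

39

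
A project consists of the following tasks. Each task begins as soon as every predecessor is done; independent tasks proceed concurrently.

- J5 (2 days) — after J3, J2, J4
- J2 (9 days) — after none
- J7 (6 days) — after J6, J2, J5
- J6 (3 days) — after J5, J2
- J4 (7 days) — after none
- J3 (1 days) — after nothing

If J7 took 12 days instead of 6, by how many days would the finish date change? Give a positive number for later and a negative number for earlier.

6

Critical path before the change: J2→J5→J6→J7 = 9+2+3+6 = 20 giving 20 days.
J7 lies on that path, so at 12 days the path becomes 26 days.
That remains the longest chain; total 26 days.
Change in finish: 26 − 20 = +6 days.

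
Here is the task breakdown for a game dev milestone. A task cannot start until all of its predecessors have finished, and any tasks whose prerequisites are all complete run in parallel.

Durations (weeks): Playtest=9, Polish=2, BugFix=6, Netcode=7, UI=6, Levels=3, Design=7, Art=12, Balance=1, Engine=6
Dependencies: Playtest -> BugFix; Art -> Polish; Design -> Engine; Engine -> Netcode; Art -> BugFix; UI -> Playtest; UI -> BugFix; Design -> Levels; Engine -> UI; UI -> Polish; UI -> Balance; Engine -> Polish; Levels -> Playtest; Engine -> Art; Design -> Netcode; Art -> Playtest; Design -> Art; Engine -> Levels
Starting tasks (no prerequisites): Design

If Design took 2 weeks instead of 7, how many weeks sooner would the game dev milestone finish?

As given, the longest chain is Design→Engine→Art→Playtest→BugFix = 7+6+12+9+6 = 40, so the finish is 40 weeks.
Design lies on that path, so at 2 weeks the path becomes 35 weeks.
No other chain overtakes it, so the finish is 35 weeks.
Change in finish: 35 − 40 = -5 weeks.

5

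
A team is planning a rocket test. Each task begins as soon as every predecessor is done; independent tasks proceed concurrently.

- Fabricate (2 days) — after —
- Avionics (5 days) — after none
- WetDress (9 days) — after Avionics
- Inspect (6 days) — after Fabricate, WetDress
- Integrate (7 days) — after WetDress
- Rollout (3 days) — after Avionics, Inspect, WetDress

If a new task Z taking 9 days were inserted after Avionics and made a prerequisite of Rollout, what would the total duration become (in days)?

23

Originally the job takes 23 days.
With Z inserted, Rollout now waits for max(Avionics, Inspect, WetDress, Z).
New critical path: Avionics→WetDress→Inspect→Rollout = 5+9+6+3 = 23 ⇒ 23 days.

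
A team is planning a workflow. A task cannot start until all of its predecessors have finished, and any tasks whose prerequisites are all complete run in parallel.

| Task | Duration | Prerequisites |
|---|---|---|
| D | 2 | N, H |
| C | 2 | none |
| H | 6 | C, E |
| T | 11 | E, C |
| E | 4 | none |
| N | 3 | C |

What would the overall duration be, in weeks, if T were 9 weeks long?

13

Actual critical path: E→T = 4+11 = 15 ⇒ 15 weeks.
Since T is critical, the -2 change carries straight to that chain (now 13 weeks).
That remains the longest chain; total 13 weeks.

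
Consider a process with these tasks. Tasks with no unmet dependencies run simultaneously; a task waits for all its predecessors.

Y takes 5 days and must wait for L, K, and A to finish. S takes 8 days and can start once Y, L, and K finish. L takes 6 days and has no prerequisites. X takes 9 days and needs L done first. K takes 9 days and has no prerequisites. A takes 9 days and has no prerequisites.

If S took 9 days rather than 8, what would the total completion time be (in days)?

Critical path before the change: A→Y→S = 9+5+8 = 22 giving 22 days.
S lies on that path, so at 9 days the path becomes 23 days.
No other chain overtakes it, so the finish is 23 days.

23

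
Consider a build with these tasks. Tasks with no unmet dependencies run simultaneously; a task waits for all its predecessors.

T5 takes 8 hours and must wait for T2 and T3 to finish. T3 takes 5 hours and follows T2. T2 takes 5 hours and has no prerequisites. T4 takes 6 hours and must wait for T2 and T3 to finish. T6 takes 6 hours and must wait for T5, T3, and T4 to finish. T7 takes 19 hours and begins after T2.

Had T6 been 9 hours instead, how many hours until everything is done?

Critical path before the change: T2→T3→T5→T6 = 5+5+8+6 = 24 giving 24 hours.
Since T6 is critical, the +3 change carries straight to that chain (now 27 hours).
The critical path is still T2→T3→T5→T6; finish is now 27 hours.

27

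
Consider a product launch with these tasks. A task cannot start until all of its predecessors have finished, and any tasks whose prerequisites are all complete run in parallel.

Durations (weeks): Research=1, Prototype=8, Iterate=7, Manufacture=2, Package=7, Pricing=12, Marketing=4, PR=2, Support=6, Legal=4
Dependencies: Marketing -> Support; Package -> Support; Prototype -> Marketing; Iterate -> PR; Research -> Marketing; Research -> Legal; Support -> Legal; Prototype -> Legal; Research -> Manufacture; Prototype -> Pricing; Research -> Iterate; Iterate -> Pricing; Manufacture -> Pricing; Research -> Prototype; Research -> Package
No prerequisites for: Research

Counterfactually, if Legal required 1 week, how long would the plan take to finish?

Critical path before the change: Research→Prototype→Marketing→Support→Legal = 1+8+4+6+4 = 23 giving 23 weeks.
Since Legal is critical, the -3 change carries straight to that chain (now 20 weeks).
The binding chain switches to Research→Prototype→Pricing = 1+8+12 = 21; finish 21 weeks.

21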